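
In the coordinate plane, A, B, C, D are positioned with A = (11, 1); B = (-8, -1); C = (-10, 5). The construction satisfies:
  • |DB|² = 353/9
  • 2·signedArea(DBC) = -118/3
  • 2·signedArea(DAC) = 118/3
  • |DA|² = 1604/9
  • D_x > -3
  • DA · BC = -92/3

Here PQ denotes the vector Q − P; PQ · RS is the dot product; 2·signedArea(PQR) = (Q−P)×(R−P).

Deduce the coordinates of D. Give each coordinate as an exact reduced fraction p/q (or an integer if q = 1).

D = (-7/3, 5/3)

1. D_x = -7/3  [2·signedArea(DBC) = -118/3 ∩ 2·signedArea(DAC) = 118/3]
2. D_y = 5/3  [2·signedArea(DBC) = -118/3 ∩ 2·signedArea(DAC) = 118/3]
   → D = (-7/3, 5/3)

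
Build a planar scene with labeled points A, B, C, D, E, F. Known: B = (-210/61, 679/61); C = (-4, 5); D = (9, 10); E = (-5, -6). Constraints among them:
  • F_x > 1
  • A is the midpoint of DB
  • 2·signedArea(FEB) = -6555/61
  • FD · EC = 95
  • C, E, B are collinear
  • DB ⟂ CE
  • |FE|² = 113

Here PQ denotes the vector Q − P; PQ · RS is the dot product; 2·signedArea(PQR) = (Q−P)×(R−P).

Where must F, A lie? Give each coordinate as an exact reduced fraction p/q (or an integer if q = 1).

1. F_x = 2  [2·signedArea(FEB) = -6555/61 ∩ FD · EC = 95]
2. F_y = 2  [2·signedArea(FEB) = -6555/61 ∩ FD · EC = 95]
   → F = (2, 2)
3. A_x = 339/122  [A is the midpoint of DB]
4. A_y = 1289/122  [A is the midpoint of DB]
   → A = (339/122, 1289/122)

A = (339/122, 1289/122)
F = (2, 2)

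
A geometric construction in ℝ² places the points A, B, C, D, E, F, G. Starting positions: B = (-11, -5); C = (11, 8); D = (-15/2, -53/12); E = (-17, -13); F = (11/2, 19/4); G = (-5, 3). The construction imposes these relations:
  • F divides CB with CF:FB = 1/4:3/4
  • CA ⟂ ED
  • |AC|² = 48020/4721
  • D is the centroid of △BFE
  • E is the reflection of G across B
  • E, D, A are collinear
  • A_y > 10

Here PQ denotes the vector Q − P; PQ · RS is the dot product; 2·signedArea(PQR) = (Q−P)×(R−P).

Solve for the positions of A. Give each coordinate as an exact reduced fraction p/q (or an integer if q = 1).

1. A_x = 41837/4721  [E, D, A are collinear ∩ CA ⟂ ED]
2. A_y = 48940/4721  [E, D, A are collinear ∩ CA ⟂ ED]
   → A = (41837/4721, 48940/4721)

A = (41837/4721, 48940/4721)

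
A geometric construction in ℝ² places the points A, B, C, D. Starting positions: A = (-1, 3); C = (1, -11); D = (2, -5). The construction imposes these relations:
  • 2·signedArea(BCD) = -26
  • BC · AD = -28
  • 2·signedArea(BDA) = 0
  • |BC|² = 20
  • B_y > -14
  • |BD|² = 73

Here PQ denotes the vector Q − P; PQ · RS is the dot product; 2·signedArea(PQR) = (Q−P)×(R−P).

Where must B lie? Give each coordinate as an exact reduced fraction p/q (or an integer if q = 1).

1. B_x = 5  [2·signedArea(BDA) = 0 ∩ 2·signedArea(BCD) = -26]
2. B_y = -13  [2·signedArea(BDA) = 0 ∩ 2·signedArea(BCD) = -26]
   → B = (5, -13)

B = (5, -13)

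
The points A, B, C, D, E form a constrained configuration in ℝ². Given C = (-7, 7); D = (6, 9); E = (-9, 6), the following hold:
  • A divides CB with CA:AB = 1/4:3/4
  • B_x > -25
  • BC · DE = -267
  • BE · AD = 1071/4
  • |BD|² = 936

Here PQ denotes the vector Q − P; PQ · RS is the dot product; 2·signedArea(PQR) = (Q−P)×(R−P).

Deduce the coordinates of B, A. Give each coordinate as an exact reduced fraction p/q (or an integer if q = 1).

A = (-45/4, 6)
B = (-24, 3)

1. B_x = -24  [line 15·x + 3·y + 351 = 0 ∩ |BD|² = 936]
2. B_y = 3  [line 15·x + 3·y + 351 = 0 ∩ |BD|² = 936]
   → B = (-24, 3)
3. A_x = -45/4  [BE · AD = 1071/4 ∩ A divides CB with CA:AB = 1/4:3/4]
4. A_y = 6  [BE · AD = 1071/4 ∩ A divides CB with CA:AB = 1/4:3/4]
   → A = (-45/4, 6)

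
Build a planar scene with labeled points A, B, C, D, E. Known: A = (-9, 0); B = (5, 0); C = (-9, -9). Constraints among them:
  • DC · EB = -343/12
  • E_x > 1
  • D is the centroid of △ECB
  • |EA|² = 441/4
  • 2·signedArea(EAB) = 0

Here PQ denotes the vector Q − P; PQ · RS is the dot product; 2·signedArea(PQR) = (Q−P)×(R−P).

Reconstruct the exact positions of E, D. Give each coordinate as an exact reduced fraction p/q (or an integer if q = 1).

D = (-5/6, -3)
E = (3/2, 0)

1. E_y = 0  [2·signedArea(EAB) = 0]
2. E_x = 3/2  [|EA|² = 441/4]
   → E = (3/2, 0)
3. D_x = -5/6  [D is the centroid of △ECB]
4. D_y = -3  [D is the centroid of △ECB]
   → D = (-5/6, -3)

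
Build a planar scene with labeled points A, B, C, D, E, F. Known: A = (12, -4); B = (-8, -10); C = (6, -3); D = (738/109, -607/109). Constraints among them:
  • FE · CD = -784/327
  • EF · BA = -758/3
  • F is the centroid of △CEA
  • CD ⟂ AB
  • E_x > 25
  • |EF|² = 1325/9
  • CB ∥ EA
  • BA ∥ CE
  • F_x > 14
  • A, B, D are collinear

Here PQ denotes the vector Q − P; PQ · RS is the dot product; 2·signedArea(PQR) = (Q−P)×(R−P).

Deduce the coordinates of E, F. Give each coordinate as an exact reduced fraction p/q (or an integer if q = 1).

1. E_x = 26  [CB ∥ EA ∩ BA ∥ CE]
2. E_y = 3  [CB ∥ EA ∩ BA ∥ CE]
   → E = (26, 3)
3. F_x = 44/3  [F is the centroid of △CEA]
4. F_y = -4/3  [F is the centroid of △CEA]
   → F = (44/3, -4/3)

E = (26, 3)
F = (44/3, -4/3)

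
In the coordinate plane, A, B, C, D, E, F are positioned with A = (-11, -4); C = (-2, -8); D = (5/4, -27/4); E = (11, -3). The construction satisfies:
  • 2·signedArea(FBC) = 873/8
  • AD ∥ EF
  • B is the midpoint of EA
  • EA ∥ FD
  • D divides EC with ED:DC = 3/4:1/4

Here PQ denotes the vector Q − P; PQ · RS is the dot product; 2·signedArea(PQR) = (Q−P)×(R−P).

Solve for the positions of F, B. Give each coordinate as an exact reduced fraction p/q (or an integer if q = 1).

1. F_x = 93/4  [EA ∥ FD ∩ AD ∥ EF]
2. F_y = -23/4  [EA ∥ FD ∩ AD ∥ EF]
   → F = (93/4, -23/4)
3. B_x = 0  [B is the midpoint of EA]
4. B_y = -7/2  [B is the midpoint of EA]
   → B = (0, -7/2)

B = (0, -7/2)
F = (93/4, -23/4)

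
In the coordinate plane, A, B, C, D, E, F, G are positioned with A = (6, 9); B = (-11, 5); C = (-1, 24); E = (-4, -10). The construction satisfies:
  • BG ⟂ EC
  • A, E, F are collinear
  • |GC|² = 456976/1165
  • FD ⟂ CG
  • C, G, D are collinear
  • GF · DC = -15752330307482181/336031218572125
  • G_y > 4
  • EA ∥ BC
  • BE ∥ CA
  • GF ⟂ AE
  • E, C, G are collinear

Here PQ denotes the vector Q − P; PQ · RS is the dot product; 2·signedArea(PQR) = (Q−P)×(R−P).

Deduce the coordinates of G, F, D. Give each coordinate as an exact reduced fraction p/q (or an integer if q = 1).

1. G_x = -3193/1165  [E, C, G are collinear ∩ BG ⟂ EC]
2. G_y = 4976/1165  [E, C, G are collinear ∩ BG ⟂ EC]
   → G = (-3193/1165, 4976/1165)
3. F_x = 231476/107413  [A, E, F are collinear ∩ GF ⟂ AE]
4. F_y = 910066/537065  [A, E, F are collinear ∩ GF ⟂ AE]
   → F = (231476/107413, 910066/537065)
5. D_x = -1832339108/625680725  [C, G, D are collinear ∩ FD ⟂ CG]
6. D_y = 1340875726/625680725  [C, G, D are collinear ∩ FD ⟂ CG]
   → D = (-1832339108/625680725, 1340875726/625680725)

D = (-1832339108/625680725, 1340875726/625680725)
F = (231476/107413, 910066/537065)
G = (-3193/1165, 4976/1165)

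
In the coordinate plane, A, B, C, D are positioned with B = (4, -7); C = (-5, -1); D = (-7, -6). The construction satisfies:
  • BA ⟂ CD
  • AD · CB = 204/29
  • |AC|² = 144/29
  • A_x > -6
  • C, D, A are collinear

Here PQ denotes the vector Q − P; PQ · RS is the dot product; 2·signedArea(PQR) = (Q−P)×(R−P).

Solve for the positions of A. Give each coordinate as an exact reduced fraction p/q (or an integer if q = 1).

1. A_x = -169/29  [C, D, A are collinear ∩ BA ⟂ CD]
2. A_y = -89/29  [C, D, A are collinear ∩ BA ⟂ CD]
   → A = (-169/29, -89/29)

A = (-169/29, -89/29)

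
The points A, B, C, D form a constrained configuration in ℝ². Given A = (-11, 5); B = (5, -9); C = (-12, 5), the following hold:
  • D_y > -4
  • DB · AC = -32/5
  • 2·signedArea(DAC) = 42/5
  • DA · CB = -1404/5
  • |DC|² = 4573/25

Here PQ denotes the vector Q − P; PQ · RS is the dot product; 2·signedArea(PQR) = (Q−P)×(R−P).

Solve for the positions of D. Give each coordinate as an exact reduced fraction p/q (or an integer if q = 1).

1. D_x = -7/5  [DA · CB = -1404/5 ∩ 2·signedArea(DAC) = 42/5]
2. D_y = -17/5  [DA · CB = -1404/5 ∩ 2·signedArea(DAC) = 42/5]
   → D = (-7/5, -17/5)

D = (-7/5, -17/5)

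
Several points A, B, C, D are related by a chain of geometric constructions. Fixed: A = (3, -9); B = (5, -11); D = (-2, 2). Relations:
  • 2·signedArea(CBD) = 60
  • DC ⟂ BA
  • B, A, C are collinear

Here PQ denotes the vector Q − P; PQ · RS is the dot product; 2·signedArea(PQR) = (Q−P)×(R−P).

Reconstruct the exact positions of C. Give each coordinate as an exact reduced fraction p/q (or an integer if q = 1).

C = (-5, -1)

1. C_x = -5  [B, A, C are collinear ∩ DC ⟂ BA]
2. C_y = -1  [B, A, C are collinear ∩ DC ⟂ BA]
   → C = (-5, -1)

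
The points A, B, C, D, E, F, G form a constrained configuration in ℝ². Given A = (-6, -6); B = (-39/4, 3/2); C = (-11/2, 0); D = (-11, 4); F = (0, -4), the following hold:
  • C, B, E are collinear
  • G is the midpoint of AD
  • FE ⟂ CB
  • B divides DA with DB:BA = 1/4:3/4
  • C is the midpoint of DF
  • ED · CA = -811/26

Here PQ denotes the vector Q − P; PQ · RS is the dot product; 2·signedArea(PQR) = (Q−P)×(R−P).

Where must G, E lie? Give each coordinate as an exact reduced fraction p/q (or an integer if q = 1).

1. G_x = -17/2  [G is the midpoint of AD]
2. G_y = -1  [G is the midpoint of AD]
   → G = (-17/2, -1)
3. E_x = 42/65  [C, B, E are collinear ∩ FE ⟂ CB]
4. E_y = -141/65  [C, B, E are collinear ∩ FE ⟂ CB]
   → E = (42/65, -141/65)

E = (42/65, -141/65)
G = (-17/2, -1)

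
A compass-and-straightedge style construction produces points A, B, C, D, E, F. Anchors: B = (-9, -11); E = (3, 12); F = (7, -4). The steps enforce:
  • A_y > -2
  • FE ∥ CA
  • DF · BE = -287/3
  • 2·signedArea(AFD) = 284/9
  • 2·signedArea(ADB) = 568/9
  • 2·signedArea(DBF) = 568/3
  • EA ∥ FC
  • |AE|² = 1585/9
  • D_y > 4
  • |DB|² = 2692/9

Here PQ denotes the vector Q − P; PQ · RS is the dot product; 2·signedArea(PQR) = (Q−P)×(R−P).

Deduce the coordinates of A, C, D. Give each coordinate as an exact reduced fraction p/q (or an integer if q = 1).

1. D_x = -1  [2·signedArea(DBF) = 568/3 ∩ DF · BE = -287/3]
2. D_y = 13/3  [2·signedArea(DBF) = 568/3 ∩ DF · BE = -287/3]
   → D = (-1, 13/3)
3. A_x = 1/3  [2·signedArea(AFD) = 284/9 ∩ 2·signedArea(ADB) = 568/9]
4. A_y = -1  [2·signedArea(AFD) = 284/9 ∩ 2·signedArea(ADB) = 568/9]
   → A = (1/3, -1)
5. C_x = 13/3  [FE ∥ CA ∩ EA ∥ FC]
6. C_y = -17  [FE ∥ CA ∩ EA ∥ FC]
   → C = (13/3, -17)

A = (1/3, -1)
C = (13/3, -17)
D = (-1, 13/3)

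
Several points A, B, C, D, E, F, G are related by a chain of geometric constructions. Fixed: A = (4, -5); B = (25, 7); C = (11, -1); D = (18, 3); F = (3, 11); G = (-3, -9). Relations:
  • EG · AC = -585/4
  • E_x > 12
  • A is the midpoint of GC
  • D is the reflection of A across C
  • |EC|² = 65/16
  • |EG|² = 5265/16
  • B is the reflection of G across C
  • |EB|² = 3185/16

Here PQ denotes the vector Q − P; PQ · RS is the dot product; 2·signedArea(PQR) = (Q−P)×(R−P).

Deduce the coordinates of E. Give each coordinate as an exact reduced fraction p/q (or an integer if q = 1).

E = (51/4, 0)

1. E_x = 51/4  [line -7·x + -4·y + 357/4 = 0 ∩ |EG|² = 5265/16]
2. E_y = 0  [line -7·x + -4·y + 357/4 = 0 ∩ |EG|² = 5265/16]
   → E = (51/4, 0)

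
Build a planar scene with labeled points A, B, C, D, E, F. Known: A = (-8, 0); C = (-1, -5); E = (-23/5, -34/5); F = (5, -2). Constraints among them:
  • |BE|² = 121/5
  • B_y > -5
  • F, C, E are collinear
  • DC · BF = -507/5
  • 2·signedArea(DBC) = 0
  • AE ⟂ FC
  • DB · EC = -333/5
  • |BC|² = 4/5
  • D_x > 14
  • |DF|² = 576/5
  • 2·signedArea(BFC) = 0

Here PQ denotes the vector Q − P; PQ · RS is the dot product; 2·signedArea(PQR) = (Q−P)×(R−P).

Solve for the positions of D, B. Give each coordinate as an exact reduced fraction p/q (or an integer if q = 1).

1. B_x = -1/5  [line 3·x + -6·y + -27 = 0 ∩ |BC|² = 4/5]
2. B_y = -23/5  [line 3·x + -6·y + -27 = 0 ∩ |BC|² = 4/5]
   → B = (-1/5, -23/5)
3. D_x = 73/5  [2·signedArea(DBC) = 0 ∩ DB · EC = -333/5]
4. D_y = 14/5  [2·signedArea(DBC) = 0 ∩ DB · EC = -333/5]
   → D = (73/5, 14/5)

B = (-1/5, -23/5)
D = (73/5, 14/5)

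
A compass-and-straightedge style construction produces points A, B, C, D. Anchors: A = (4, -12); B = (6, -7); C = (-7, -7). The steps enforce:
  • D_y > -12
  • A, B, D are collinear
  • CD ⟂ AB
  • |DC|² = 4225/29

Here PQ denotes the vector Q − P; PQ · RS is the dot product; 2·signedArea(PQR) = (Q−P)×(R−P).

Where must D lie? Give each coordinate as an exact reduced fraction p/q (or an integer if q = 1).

D = (122/29, -333/29)

1. D_x = 122/29  [A, B, D are collinear ∩ CD ⟂ AB]
2. D_y = -333/29  [A, B, D are collinear ∩ CD ⟂ AB]
   → D = (122/29, -333/29)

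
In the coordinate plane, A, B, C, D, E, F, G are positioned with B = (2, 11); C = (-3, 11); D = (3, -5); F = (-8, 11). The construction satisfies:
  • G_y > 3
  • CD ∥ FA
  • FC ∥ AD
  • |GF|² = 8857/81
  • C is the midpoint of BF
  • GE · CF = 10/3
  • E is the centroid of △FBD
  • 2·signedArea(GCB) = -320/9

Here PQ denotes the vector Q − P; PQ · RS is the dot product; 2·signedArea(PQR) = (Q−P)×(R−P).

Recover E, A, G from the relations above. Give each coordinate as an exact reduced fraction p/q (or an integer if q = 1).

A = (-2, -5)
E = (-1, 17/3)
G = (-1/3, 35/9)

1. E_x = -1  [E is the centroid of △FBD]
2. E_y = 17/3  [E is the centroid of △FBD]
   → E = (-1, 17/3)
3. A_x = -2  [FC ∥ AD ∩ CD ∥ FA]
4. A_y = -5  [FC ∥ AD ∩ CD ∥ FA]
   → A = (-2, -5)
5. G_x = -1/3  [2·signedArea(GCB) = -320/9 ∩ GE · CF = 10/3]
6. G_y = 35/9  [2·signedArea(GCB) = -320/9 ∩ GE · CF = 10/3]
   → G = (-1/3, 35/9)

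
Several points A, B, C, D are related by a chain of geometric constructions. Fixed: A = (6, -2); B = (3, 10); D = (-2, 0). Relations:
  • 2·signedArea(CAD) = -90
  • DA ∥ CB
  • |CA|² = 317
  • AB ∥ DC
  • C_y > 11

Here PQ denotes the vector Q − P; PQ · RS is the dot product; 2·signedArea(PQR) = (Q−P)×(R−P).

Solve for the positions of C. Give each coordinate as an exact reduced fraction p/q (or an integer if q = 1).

1. C_x = -5  [DA ∥ CB ∩ AB ∥ DC]
2. C_y = 12  [DA ∥ CB ∩ AB ∥ DC]
   → C = (-5, 12)

C = (-5, 12)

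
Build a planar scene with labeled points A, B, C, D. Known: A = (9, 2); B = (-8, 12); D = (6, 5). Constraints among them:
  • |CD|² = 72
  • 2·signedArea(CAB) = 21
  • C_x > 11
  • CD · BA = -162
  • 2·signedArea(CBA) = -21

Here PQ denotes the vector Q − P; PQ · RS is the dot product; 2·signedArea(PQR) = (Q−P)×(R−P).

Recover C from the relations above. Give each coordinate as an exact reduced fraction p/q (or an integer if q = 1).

C = (12, -1)

1. C_x = 12  [CD · BA = -162 ∩ 2·signedArea(CBA) = -21]
2. C_y = -1  [CD · BA = -162 ∩ 2·signedArea(CBA) = -21]
   → C = (12, -1)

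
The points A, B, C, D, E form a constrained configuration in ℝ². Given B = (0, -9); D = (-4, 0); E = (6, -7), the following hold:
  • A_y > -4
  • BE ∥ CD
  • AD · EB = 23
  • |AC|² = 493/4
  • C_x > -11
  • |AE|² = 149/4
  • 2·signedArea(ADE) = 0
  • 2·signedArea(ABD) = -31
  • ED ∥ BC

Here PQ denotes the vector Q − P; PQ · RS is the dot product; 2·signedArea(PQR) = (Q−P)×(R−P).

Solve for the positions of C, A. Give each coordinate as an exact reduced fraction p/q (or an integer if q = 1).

A = (1, -7/2)
C = (-10, -2)

1. C_x = -10  [BE ∥ CD ∩ ED ∥ BC]
2. C_y = -2  [BE ∥ CD ∩ ED ∥ BC]
   → C = (-10, -2)
3. A_x = 1  [2·signedArea(ADE) = 0 ∩ 2·signedArea(ABD) = -31]
4. A_y = -7/2  [2·signedArea(ADE) = 0 ∩ 2·signedArea(ABD) = -31]
   → A = (1, -7/2)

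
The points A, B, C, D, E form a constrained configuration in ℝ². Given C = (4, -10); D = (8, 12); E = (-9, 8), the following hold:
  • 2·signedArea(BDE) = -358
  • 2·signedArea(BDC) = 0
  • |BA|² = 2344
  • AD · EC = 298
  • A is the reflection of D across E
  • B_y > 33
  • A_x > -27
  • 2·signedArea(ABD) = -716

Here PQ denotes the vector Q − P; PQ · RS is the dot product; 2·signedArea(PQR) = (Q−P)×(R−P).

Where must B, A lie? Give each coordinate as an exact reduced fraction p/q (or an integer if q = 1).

1. B_x = 12  [2·signedArea(BDC) = 0 ∩ 2·signedArea(BDE) = -358]
2. B_y = 34  [2·signedArea(BDC) = 0 ∩ 2·signedArea(BDE) = -358]
   → B = (12, 34)
3. A_x = -26  [A is the reflection of D across E]
4. A_y = 4  [A is the reflection of D across E]
   → A = (-26, 4)

A = (-26, 4)
B = (12, 34)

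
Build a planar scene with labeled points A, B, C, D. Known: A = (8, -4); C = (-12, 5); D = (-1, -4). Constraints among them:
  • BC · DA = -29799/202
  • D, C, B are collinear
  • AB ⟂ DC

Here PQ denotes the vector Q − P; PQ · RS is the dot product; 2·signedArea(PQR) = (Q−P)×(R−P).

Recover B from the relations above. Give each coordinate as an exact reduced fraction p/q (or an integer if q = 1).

1. B_x = 887/202  [D, C, B are collinear ∩ AB ⟂ DC]
2. B_y = -1699/202  [D, C, B are collinear ∩ AB ⟂ DC]
   → B = (887/202, -1699/202)

B = (887/202, -1699/202)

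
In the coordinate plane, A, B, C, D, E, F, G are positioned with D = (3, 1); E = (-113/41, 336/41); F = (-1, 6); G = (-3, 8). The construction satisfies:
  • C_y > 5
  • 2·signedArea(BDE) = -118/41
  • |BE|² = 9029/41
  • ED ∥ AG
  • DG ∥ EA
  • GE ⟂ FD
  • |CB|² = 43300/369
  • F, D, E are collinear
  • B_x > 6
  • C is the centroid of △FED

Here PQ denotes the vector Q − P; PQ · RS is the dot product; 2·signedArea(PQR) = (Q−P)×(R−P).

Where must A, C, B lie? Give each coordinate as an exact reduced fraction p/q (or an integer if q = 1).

A = (-359/41, 623/41)
B = (277/41, -131/41)
C = (-31/123, 623/123)

1. A_x = -359/41  [ED ∥ AG ∩ DG ∥ EA]
2. A_y = 623/41  [ED ∥ AG ∩ DG ∥ EA]
   → A = (-359/41, 623/41)
3. C_x = -31/123  [C is the centroid of △FED]
4. C_y = 623/123  [C is the centroid of △FED]
   → C = (-31/123, 623/123)
5. B_x = 277/41  [line -295/41·x + -236/41·y + 1239/41 = 0 ∩ |BE|² = 9029/41]
6. B_y = -131/41  [line -295/41·x + -236/41·y + 1239/41 = 0 ∩ |BE|² = 9029/41]
   → B = (277/41, -131/41)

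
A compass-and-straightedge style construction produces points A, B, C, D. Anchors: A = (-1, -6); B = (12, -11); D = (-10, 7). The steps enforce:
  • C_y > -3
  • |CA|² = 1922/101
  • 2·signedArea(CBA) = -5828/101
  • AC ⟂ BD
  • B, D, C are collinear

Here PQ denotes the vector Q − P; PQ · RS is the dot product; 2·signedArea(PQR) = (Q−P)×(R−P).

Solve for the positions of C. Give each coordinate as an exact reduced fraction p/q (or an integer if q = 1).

C = (178/101, -265/101)

1. C_x = 178/101  [B, D, C are collinear ∩ AC ⟂ BD]
2. C_y = -265/101  [B, D, C are collinear ∩ AC ⟂ BD]
   → C = (178/101, -265/101)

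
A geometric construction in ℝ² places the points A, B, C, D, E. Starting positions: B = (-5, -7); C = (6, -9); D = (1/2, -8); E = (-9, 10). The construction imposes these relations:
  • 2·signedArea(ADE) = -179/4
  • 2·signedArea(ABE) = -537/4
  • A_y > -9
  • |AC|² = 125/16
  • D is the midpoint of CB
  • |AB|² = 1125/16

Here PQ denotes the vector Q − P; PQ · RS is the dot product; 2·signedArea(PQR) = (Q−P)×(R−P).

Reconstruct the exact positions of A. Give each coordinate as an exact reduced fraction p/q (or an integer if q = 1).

A = (13/4, -17/2)

1. A_x = 13/4  [2·signedArea(ABE) = -537/4 ∩ 2·signedArea(ADE) = -179/4]
2. A_y = -17/2  [2·signedArea(ABE) = -537/4 ∩ 2·signedArea(ADE) = -179/4]
   → A = (13/4, -17/2)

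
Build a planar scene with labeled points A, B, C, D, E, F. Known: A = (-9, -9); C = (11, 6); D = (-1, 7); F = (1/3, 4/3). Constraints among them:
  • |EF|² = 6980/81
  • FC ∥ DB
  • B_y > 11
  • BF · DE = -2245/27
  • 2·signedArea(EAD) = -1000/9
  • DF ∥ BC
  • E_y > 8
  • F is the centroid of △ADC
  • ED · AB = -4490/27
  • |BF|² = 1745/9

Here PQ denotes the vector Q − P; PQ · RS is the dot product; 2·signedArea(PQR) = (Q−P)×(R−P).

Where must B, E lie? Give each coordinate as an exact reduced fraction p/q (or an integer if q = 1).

B = (29/3, 35/3)
E = (59/9, 74/9)

1. B_x = 29/3  [DF ∥ BC ∩ FC ∥ DB]
2. B_y = 35/3  [DF ∥ BC ∩ FC ∥ DB]
   → B = (29/3, 35/3)
3. E_x = 59/9  [2·signedArea(EAD) = -1000/9 ∩ BF · DE = -2245/27]
4. E_y = 74/9  [2·signedArea(EAD) = -1000/9 ∩ BF · DE = -2245/27]
   → E = (59/9, 74/9)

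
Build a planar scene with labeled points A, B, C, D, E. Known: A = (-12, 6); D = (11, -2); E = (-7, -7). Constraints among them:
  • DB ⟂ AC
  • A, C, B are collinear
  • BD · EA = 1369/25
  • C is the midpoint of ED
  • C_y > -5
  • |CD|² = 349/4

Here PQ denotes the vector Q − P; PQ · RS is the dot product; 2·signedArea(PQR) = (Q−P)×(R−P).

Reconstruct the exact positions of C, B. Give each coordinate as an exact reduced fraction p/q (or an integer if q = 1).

B = (164/25, -198/25)
C = (2, -9/2)

1. C_x = 2  [C is the midpoint of ED]
2. C_y = -9/2  [C is the midpoint of ED]
   → C = (2, -9/2)
3. B_x = 164/25  [A, C, B are collinear ∩ DB ⟂ AC]
4. B_y = -198/25  [A, C, B are collinear ∩ DB ⟂ AC]
   → B = (164/25, -198/25)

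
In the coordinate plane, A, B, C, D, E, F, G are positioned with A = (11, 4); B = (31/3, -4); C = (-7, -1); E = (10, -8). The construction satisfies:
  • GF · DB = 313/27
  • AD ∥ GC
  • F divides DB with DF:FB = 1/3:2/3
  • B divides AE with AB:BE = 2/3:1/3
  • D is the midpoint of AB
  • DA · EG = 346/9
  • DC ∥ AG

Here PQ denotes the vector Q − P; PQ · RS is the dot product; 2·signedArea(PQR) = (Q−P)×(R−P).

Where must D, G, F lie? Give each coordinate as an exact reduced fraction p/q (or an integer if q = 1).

D = (32/3, 0)
F = (95/9, -4/3)
G = (-20/3, 3)

1. D_x = 32/3  [D is the midpoint of AB]
2. D_y = 0  [D is the midpoint of AB]
   → D = (32/3, 0)
3. G_x = -20/3  [AD ∥ GC ∩ DC ∥ AG]
4. G_y = 3  [AD ∥ GC ∩ DC ∥ AG]
   → G = (-20/3, 3)
5. F_x = 95/9  [F divides DB with DF:FB = 1/3:2/3]
6. F_y = -4/3  [F divides DB with DF:FB = 1/3:2/3]
   → F = (95/9, -4/3)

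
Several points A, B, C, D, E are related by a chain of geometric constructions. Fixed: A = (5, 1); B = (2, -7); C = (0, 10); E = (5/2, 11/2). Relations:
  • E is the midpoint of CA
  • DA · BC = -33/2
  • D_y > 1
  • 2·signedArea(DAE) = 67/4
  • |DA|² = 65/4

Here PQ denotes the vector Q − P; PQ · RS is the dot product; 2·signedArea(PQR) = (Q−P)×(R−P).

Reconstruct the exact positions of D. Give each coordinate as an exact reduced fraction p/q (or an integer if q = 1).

D = (1, 3/2)

1. D_x = 1  [2·signedArea(DAE) = 67/4 ∩ DA · BC = -33/2]
2. D_y = 3/2  [2·signedArea(DAE) = 67/4 ∩ DA · BC = -33/2]
   → D = (1, 3/2)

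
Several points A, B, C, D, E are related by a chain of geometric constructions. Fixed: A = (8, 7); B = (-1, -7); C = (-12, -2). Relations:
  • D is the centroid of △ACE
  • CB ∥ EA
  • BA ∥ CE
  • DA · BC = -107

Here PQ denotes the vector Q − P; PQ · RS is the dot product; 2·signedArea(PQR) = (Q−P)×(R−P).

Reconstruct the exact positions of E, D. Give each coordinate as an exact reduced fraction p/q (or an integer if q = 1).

D = (-7/3, 17/3)
E = (-3, 12)

1. E_x = -3  [CB ∥ EA ∩ BA ∥ CE]
2. E_y = 12  [CB ∥ EA ∩ BA ∥ CE]
   → E = (-3, 12)
3. D_x = -7/3  [D is the centroid of △ACE]
4. D_y = 17/3  [D is the centroid of △ACE]
   → D = (-7/3, 17/3)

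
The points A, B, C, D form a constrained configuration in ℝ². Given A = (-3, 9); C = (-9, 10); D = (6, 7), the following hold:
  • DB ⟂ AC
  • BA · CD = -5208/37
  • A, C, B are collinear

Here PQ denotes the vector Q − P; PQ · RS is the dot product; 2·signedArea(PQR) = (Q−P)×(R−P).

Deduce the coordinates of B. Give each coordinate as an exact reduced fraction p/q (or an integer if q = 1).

1. B_x = 225/37  [A, C, B are collinear ∩ DB ⟂ AC]
2. B_y = 277/37  [A, C, B are collinear ∩ DB ⟂ AC]
   → B = (225/37, 277/37)

B = (225/37, 277/37)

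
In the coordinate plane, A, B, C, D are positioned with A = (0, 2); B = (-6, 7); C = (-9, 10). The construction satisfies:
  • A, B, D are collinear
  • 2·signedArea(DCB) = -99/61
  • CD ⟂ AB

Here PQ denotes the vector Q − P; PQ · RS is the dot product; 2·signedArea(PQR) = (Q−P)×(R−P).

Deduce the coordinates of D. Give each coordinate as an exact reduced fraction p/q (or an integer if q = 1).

1. D_x = -564/61  [A, B, D are collinear ∩ CD ⟂ AB]
2. D_y = 592/61  [A, B, D are collinear ∩ CD ⟂ AB]
   → D = (-564/61, 592/61)

D = (-564/61, 592/61)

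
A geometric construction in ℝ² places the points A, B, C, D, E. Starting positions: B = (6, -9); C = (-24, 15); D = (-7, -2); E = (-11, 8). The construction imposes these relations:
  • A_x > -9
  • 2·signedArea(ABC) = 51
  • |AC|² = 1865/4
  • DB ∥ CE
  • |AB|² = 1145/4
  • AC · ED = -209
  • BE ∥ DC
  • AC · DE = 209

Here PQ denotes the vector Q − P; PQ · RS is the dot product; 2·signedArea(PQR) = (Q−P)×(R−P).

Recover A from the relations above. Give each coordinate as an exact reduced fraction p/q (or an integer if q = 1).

1. A_x = -8  [AC · DE = 209 ∩ 2·signedArea(ABC) = 51]
2. A_y = 1/2  [AC · DE = 209 ∩ 2·signedArea(ABC) = 51]
   → A = (-8, 1/2)

A = (-8, 1/2)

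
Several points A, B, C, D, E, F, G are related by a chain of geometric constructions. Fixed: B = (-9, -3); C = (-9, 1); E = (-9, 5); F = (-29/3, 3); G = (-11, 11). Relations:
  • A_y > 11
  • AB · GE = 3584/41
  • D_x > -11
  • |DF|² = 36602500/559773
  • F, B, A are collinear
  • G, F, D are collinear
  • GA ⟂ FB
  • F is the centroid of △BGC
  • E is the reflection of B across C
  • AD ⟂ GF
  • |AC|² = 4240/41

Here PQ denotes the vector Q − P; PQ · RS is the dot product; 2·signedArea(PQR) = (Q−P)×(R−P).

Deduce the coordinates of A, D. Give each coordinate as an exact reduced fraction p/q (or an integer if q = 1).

1. A_x = -433/41  [F, B, A are collinear ∩ GA ⟂ FB]
2. A_y = 453/41  [F, B, A are collinear ∩ GA ⟂ FB]
   → A = (-433/41, 453/41)
3. D_x = -16681/1517  [G, F, D are collinear ∩ AD ⟂ GF]
4. D_y = 16651/1517  [G, F, D are collinear ∩ AD ⟂ GF]
   → D = (-16681/1517, 16651/1517)

A = (-433/41, 453/41)
D = (-16681/1517, 16651/1517)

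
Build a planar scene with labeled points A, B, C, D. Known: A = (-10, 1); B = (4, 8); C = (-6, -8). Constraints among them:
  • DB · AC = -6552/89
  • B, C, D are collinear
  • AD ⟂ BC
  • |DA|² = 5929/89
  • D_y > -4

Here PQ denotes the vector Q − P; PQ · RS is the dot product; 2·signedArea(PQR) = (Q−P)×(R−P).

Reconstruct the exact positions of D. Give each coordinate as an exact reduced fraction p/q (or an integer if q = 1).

D = (-274/89, -296/89)

1. D_x = -274/89  [B, C, D are collinear ∩ AD ⟂ BC]
2. D_y = -296/89  [B, C, D are collinear ∩ AD ⟂ BC]
   → D = (-274/89, -296/89)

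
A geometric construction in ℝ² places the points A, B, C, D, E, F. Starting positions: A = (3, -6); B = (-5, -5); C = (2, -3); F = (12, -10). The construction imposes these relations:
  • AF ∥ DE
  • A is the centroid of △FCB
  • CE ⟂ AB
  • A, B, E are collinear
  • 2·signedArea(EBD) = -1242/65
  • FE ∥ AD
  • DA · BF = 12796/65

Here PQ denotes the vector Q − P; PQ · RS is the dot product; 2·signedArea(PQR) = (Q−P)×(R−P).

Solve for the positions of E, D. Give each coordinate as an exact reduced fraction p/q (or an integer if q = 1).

1. E_x = 107/65  [A, B, E are collinear ∩ CE ⟂ AB]
2. E_y = -379/65  [A, B, E are collinear ∩ CE ⟂ AB]
   → E = (107/65, -379/65)
3. D_x = -478/65  [AF ∥ DE ∩ FE ∥ AD]
4. D_y = -119/65  [AF ∥ DE ∩ FE ∥ AD]
   → D = (-478/65, -119/65)

D = (-478/65, -119/65)
E = (107/65, -379/65)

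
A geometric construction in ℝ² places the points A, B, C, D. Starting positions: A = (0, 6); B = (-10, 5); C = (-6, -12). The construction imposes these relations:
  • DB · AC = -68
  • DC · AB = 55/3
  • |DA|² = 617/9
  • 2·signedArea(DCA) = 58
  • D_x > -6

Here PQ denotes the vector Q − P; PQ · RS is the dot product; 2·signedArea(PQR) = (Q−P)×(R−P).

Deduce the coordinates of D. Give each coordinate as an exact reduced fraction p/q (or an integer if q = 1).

1. D_x = -16/3  [2·signedArea(DCA) = 58 ∩ DB · AC = -68]
2. D_y = -1/3  [2·signedArea(DCA) = 58 ∩ DB · AC = -68]
   → D = (-16/3, -1/3)

D = (-16/3, -1/3)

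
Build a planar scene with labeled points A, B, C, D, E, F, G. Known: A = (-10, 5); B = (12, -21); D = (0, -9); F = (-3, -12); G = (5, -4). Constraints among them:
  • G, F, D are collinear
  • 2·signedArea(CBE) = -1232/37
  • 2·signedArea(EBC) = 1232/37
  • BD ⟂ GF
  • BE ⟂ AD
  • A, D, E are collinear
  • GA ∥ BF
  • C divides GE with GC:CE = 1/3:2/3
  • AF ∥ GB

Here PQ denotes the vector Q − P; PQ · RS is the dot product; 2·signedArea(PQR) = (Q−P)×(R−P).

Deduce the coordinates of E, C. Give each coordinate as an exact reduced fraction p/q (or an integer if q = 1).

C = (730/111, -1133/111)
E = (360/37, -837/37)

1. E_x = 360/37  [A, D, E are collinear ∩ BE ⟂ AD]
2. E_y = -837/37  [A, D, E are collinear ∩ BE ⟂ AD]
   → E = (360/37, -837/37)
3. C_x = 730/111  [C divides GE with GC:CE = 1/3:2/3]
4. C_y = -1133/111  [C divides GE with GC:CE = 1/3:2/3]
   → C = (730/111, -1133/111)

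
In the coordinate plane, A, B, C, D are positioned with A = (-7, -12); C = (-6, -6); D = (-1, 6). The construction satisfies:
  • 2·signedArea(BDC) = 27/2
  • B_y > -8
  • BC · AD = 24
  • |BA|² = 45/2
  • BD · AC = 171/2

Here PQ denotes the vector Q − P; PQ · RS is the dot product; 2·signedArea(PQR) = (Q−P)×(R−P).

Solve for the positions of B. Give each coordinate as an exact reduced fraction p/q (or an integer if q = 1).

1. B_x = -11/2  [BC · AD = 24 ∩ 2·signedArea(BDC) = 27/2]
2. B_y = -15/2  [BC · AD = 24 ∩ 2·signedArea(BDC) = 27/2]
   → B = (-11/2, -15/2)

B = (-11/2, -15/2)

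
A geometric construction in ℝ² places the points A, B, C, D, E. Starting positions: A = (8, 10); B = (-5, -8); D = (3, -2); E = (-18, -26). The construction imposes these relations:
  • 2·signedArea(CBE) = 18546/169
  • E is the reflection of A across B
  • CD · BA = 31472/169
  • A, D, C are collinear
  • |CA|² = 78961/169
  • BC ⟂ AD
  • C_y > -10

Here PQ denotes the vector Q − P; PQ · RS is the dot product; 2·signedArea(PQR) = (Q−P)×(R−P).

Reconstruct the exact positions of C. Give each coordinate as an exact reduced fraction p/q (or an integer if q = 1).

1. C_x = -53/169  [A, D, C are collinear ∩ BC ⟂ AD]
2. C_y = -1682/169  [A, D, C are collinear ∩ BC ⟂ AD]
   → C = (-53/169, -1682/169)

C = (-53/169, -1682/169)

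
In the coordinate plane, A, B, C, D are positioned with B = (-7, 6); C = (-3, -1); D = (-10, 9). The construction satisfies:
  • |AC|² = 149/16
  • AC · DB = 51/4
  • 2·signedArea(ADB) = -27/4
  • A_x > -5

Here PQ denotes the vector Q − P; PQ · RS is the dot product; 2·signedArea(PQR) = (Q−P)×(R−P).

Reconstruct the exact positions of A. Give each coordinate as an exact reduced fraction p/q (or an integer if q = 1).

1. A_x = -19/4  [2·signedArea(ADB) = -27/4 ∩ AC · DB = 51/4]
2. A_y = 3/2  [2·signedArea(ADB) = -27/4 ∩ AC · DB = 51/4]
   → A = (-19/4, 3/2)

A = (-19/4, 3/2)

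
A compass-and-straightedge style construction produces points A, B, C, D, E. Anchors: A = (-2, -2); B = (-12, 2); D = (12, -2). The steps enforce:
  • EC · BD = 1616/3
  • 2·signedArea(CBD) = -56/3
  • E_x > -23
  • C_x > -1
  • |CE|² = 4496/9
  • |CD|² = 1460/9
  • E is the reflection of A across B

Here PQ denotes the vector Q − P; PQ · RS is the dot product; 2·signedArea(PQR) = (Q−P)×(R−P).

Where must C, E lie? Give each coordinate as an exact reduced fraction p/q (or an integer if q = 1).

1. E_x = -22  [E is the reflection of A across B]
2. E_y = 6  [E is the reflection of A across B]
   → E = (-22, 6)
3. C_x = -2/3  [2·signedArea(CBD) = -56/3 ∩ EC · BD = 1616/3]
4. C_y = -2/3  [2·signedArea(CBD) = -56/3 ∩ EC · BD = 1616/3]
   → C = (-2/3, -2/3)

C = (-2/3, -2/3)
E = (-22, 6)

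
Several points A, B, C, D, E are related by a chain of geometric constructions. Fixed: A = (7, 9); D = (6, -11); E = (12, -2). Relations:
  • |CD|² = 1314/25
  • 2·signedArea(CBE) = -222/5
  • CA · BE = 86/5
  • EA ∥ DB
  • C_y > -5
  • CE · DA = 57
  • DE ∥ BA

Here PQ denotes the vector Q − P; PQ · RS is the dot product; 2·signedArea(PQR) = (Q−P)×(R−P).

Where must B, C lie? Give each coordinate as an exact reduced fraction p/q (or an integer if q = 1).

1. B_x = 1  [DE ∥ BA ∩ EA ∥ DB]
2. B_y = 0  [DE ∥ BA ∩ EA ∥ DB]
   → B = (1, 0)
3. C_x = 3  [2·signedArea(CBE) = -222/5 ∩ CE · DA = 57]
4. C_y = -22/5  [2·signedArea(CBE) = -222/5 ∩ CE · DA = 57]
   → C = (3, -22/5)

B = (1, 0)
C = (3, -22/5)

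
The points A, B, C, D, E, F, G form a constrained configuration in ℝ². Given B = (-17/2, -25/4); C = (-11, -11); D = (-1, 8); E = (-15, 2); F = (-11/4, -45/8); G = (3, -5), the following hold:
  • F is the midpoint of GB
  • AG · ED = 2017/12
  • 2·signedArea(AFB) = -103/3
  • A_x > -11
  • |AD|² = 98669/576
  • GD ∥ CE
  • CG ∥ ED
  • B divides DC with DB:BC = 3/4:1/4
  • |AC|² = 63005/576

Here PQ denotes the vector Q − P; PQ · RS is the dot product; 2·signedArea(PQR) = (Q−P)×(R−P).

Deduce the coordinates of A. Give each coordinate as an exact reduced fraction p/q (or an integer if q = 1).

A = (-131/12, -13/24)

1. A_x = -131/12  [2·signedArea(AFB) = -103/3 ∩ AG · ED = 2017/12]
2. A_y = -13/24  [2·signedArea(AFB) = -103/3 ∩ AG · ED = 2017/12]
   → A = (-131/12, -13/24)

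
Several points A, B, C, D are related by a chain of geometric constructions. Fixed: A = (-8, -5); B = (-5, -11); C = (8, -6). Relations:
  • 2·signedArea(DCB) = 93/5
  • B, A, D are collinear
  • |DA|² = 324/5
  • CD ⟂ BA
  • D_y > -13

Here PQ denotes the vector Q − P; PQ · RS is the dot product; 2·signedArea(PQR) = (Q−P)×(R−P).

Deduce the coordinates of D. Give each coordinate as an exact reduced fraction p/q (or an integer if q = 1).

1. D_x = -22/5  [B, A, D are collinear ∩ CD ⟂ BA]
2. D_y = -61/5  [B, A, D are collinear ∩ CD ⟂ BA]
   → D = (-22/5, -61/5)

D = (-22/5, -61/5)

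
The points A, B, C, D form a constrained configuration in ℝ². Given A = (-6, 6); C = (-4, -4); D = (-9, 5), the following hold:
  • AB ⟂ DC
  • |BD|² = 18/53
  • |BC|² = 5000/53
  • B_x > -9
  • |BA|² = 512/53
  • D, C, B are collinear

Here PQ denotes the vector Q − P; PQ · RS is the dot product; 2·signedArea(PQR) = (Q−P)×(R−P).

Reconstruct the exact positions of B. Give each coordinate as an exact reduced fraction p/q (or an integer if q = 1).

1. B_x = -462/53  [D, C, B are collinear ∩ AB ⟂ DC]
2. B_y = 238/53  [D, C, B are collinear ∩ AB ⟂ DC]
   → B = (-462/53, 238/53)

B = (-462/53, 238/53)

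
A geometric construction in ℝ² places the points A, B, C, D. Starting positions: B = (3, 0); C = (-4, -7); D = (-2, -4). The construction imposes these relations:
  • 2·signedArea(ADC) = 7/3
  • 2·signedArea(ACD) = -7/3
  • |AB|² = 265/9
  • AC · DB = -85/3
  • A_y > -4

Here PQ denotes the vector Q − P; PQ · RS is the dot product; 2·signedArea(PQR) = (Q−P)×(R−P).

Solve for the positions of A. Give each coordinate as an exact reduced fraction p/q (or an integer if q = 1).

1. A_x = -1  [2·signedArea(ADC) = 7/3 ∩ AC · DB = -85/3]
2. A_y = -11/3  [2·signedArea(ADC) = 7/3 ∩ AC · DB = -85/3]
   → A = (-1, -11/3)

A = (-1, -11/3)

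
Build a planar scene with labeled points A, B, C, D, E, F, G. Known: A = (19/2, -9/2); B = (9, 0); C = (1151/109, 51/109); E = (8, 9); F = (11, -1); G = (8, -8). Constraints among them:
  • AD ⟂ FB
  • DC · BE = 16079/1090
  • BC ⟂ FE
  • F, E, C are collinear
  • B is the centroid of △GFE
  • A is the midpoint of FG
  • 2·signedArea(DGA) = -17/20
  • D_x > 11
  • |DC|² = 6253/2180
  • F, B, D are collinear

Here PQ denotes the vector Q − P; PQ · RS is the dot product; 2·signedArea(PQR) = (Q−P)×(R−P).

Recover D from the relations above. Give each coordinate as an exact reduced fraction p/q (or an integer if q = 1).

D = (56/5, -11/10)

1. D_x = 56/5  [F, B, D are collinear ∩ AD ⟂ FB]
2. D_y = -11/10  [F, B, D are collinear ∩ AD ⟂ FB]
   → D = (56/5, -11/10)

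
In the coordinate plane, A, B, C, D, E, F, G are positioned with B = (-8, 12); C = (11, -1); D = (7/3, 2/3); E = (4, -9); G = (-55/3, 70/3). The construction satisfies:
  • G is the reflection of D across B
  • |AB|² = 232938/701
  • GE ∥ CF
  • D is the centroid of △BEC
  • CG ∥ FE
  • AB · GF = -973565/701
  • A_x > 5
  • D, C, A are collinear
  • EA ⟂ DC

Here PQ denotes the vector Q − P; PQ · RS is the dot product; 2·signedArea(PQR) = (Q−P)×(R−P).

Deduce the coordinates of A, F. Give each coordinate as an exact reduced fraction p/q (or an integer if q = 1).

A = (4019/701, 9/701)
F = (100/3, -100/3)

1. A_x = 4019/701  [D, C, A are collinear ∩ EA ⟂ DC]
2. A_y = 9/701  [D, C, A are collinear ∩ EA ⟂ DC]
   → A = (4019/701, 9/701)
3. F_x = 100/3  [CG ∥ FE ∩ GE ∥ CF]
4. F_y = -100/3  [CG ∥ FE ∩ GE ∥ CF]
   → F = (100/3, -100/3)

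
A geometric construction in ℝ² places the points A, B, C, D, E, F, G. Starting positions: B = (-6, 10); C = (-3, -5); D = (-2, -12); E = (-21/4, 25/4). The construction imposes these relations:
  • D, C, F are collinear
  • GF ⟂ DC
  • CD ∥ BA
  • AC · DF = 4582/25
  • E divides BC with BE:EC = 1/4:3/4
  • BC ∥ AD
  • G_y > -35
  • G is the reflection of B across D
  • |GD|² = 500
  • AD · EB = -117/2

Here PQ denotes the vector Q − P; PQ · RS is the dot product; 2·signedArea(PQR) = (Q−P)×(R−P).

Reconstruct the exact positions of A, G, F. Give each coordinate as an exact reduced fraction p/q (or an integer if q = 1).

A = (-5, 3)
F = (29/25, -853/25)
G = (2, -34)

1. A_x = -5  [BC ∥ AD ∩ CD ∥ BA]
2. A_y = 3  [BC ∥ AD ∩ CD ∥ BA]
   → A = (-5, 3)
3. G_x = 2  [G is the reflection of B across D]
4. G_y = -34  [G is the reflection of B across D]
   → G = (2, -34)
5. F_x = 29/25  [D, C, F are collinear ∩ GF ⟂ DC]
6. F_y = -853/25  [D, C, F are collinear ∩ GF ⟂ DC]
   → F = (29/25, -853/25)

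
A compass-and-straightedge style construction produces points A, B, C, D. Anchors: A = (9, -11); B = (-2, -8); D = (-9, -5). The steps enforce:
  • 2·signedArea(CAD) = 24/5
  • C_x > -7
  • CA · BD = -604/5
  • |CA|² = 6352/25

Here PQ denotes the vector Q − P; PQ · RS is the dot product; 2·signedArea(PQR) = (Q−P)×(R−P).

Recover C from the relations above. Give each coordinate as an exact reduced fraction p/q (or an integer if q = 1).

1. C_x = -31/5  [2·signedArea(CAD) = 24/5 ∩ CA · BD = -604/5]
2. C_y = -31/5  [2·signedArea(CAD) = 24/5 ∩ CA · BD = -604/5]
   → C = (-31/5, -31/5)

C = (-31/5, -31/5)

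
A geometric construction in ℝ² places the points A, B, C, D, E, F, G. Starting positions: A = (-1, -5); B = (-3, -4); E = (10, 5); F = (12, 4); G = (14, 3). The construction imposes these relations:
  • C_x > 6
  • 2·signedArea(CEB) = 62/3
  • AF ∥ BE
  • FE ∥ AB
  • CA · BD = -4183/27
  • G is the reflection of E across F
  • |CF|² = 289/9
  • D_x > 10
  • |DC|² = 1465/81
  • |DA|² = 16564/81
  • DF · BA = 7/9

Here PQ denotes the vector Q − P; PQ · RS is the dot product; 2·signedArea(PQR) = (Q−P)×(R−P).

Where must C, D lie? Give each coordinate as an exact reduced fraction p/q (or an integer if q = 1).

C = (7, 4/3)
D = (11, 25/9)

1. D_x = 11  [line -2·x + 1·y + 173/9 = 0 ∩ |DA|² = 16564/81]
2. D_y = 25/9  [line -2·x + 1·y + 173/9 = 0 ∩ |DA|² = 16564/81]
   → D = (11, 25/9)
3. C_x = 7  [2·signedArea(CEB) = 62/3 ∩ CA · BD = -4183/27]
4. C_y = 4/3  [2·signedArea(CEB) = 62/3 ∩ CA · BD = -4183/27]
   → C = (7, 4/3)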